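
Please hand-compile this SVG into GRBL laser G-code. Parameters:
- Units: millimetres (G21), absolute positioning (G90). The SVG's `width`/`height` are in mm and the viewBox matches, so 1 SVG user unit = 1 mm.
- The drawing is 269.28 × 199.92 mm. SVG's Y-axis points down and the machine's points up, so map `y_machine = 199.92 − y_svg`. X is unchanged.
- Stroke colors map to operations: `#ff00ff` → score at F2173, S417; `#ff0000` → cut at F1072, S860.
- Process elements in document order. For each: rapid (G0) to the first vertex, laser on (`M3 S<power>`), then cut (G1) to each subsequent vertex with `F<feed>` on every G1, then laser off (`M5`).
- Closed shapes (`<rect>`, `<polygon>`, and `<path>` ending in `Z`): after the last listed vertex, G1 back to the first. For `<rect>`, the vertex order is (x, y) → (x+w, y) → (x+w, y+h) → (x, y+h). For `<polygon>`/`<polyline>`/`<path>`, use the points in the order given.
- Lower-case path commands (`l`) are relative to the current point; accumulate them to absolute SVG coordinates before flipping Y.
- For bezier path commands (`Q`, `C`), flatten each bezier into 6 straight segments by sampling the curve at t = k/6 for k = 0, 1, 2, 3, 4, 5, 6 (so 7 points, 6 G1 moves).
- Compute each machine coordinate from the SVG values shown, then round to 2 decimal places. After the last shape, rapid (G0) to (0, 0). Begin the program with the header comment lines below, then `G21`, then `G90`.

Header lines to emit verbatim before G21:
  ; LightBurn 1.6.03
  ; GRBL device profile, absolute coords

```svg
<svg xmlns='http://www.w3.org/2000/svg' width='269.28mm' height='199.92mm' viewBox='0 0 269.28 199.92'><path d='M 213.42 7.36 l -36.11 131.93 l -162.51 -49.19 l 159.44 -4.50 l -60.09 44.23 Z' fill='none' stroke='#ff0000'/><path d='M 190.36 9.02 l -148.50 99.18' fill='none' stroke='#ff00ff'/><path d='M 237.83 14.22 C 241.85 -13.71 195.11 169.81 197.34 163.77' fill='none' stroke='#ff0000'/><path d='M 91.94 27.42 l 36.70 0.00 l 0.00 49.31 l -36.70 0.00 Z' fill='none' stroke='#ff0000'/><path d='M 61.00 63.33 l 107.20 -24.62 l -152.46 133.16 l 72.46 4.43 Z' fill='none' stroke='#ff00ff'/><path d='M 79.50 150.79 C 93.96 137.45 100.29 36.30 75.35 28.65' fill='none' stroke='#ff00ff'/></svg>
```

Since the viewBox matches the mm dimensions, user units are millimetres directly. The only transform is the Y-flip y_m = 199.92 − y_svg.

Shape 1 is a closed polygon drawn with `<path>`. Its stroke #ff0000 means cut at S860, F1072. After flipping Y the toolpath is (213.42,192.56) → (177.31,60.63) → (14.80,109.82) → (174.24,114.32) → (114.15,70.09) → (213.42,192.56), returning to the start.

Shape 2 is a line segment drawn with `<path>`. Its stroke #ff00ff means score at S417, F2173. After flipping Y the toolpath is (190.36,190.90) → (41.86,91.72).

Shape 3 is a cubic bezier drawn with `<path>`. Its stroke #ff0000 means cut at S860, F1072. After flipping Y the toolpath is (237.83,185.70) → (236.07,183.90) → (228.62,158.00) → (218.26,119.13) → (207.74,78.44) → (199.84,47.07) → (197.34,36.15).

Shape 4 is a rectangle drawn with `<path>`. Its stroke #ff0000 means cut at S860, F1072. After flipping Y the toolpath is (91.94,172.50) → (128.64,172.50) → (128.64,123.19) → (91.94,123.19) → (91.94,172.50), returning to the start.

Shape 5 is a closed polygon drawn with `<path>`. Its stroke #ff00ff means score at S417, F2173. After flipping Y the toolpath is (61.00,136.59) → (168.20,161.21) → (15.74,28.05) → (88.20,23.62) → (61.00,136.59), returning to the start.

Shape 6 is a cubic bezier drawn with `<path>`. Its stroke #ff00ff means score at S417, F2173. After flipping Y the toolpath is (79.50,49.13) → (85.95,62.28) → (90.39,85.02) → (92.20,112.33) → (90.72,139.17) → (85.32,160.49) → (75.35,171.27).

; LightBurn 1.6.03
; GRBL device profile, absolute coords
G21
G90
G0 X213.42 Y192.56
M3 S860
G1 X177.31 Y60.63 F1072
G1 X14.80 Y109.82 F1072
G1 X174.24 Y114.32 F1072
G1 X114.15 Y70.09 F1072
G1 X213.42 Y192.56 F1072
M5
G0 X190.36 Y190.90
M3 S417
G1 X41.86 Y91.72 F2173
M5
G0 X237.83 Y185.70
M3 S860
G1 X236.07 Y183.90 F1072
G1 X228.62 Y158.00 F1072
G1 X218.26 Y119.13 F1072
G1 X207.74 Y78.44 F1072
G1 X199.84 Y47.07 F1072
G1 X197.34 Y36.15 F1072
M5
G0 X91.94 Y172.50
M3 S860
G1 X128.64 Y172.50 F1072
G1 X128.64 Y123.19 F1072
G1 X91.94 Y123.19 F1072
G1 X91.94 Y172.50 F1072
M5
G0 X61.00 Y136.59
M3 S417
G1 X168.20 Y161.21 F2173
G1 X15.74 Y28.05 F2173
G1 X88.20 Y23.62 F2173
G1 X61.00 Y136.59 F2173
M5
G0 X79.50 Y49.13
M3 S417
G1 X85.95 Y62.28 F2173
G1 X90.39 Y85.02 F2173
G1 X92.20 Y112.33 F2173
G1 X90.72 Y139.17 F2173
G1 X85.32 Y160.49 F2173
G1 X75.35 Y171.27 F2173
M5
G0 X0.00 Y0.00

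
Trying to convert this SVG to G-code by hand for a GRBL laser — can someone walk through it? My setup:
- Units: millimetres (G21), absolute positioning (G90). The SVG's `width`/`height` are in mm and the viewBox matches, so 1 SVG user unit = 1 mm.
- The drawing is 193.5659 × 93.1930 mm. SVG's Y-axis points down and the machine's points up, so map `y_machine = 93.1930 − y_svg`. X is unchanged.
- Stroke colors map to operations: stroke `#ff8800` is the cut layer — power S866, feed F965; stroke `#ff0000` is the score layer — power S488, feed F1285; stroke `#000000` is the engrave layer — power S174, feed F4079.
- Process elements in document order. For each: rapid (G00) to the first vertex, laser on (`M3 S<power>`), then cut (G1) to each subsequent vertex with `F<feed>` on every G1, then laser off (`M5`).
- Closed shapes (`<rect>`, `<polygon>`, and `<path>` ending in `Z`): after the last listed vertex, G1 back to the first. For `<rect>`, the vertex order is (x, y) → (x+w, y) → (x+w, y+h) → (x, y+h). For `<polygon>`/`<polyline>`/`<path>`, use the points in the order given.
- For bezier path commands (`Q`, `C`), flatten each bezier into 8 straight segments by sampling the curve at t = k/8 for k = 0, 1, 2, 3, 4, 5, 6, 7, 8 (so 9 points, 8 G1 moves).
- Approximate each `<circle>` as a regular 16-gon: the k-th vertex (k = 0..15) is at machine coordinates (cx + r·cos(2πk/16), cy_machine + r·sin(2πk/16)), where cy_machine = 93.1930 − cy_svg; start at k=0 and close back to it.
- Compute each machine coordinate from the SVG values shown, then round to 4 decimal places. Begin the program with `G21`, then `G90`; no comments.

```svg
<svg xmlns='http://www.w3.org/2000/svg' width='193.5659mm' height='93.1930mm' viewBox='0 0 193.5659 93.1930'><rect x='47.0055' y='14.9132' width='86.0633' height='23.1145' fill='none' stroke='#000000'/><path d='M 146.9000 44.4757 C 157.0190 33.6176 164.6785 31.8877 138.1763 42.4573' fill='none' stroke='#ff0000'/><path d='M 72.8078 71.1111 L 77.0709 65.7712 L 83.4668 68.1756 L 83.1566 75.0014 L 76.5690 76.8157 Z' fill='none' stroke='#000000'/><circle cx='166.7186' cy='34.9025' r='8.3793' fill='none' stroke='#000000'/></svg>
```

G21
G90
G00 X47.0055 Y78.2798
M3 S174
G1 X133.0688 Y78.2798 F4079
G1 X133.0688 Y55.1653 F4079
G1 X47.0055 Y55.1653 F4079
G1 X47.0055 Y78.2798 F4079
M5
G00 X146.9000 Y48.7173
M3 S488
G1 X150.5174 Y52.3550 F1285
G1 X153.5327 Y55.0998 F1285
G1 X155.5745 Y56.9145 F1285
G1 X156.2711 Y57.7619 F1285
G1 X155.2511 Y57.6049 F1285
G1 X152.1430 Y56.4063 F1285
G1 X146.5752 Y54.1290 F1285
G1 X138.1763 Y50.7357 F1285
M5
G00 X72.8078 Y22.0819
M3 S174
G1 X77.0709 Y27.4218 F4079
G1 X83.4668 Y25.0174 F4079
G1 X83.1566 Y18.1916 F4079
G1 X76.5690 Y16.3773 F4079
G1 X72.8078 Y22.0819 F4079
M5
G00 X175.0979 Y58.2905
M3 S174
G1 X174.4601 Y61.4971 F4079
G1 X172.6437 Y64.2156 F4079
G1 X169.9252 Y66.0320 F4079
G1 X166.7186 Y66.6698 F4079
G1 X163.5120 Y66.0320 F4079
G1 X160.7935 Y64.2156 F4079
G1 X158.9771 Y61.4971 F4079
G1 X158.3393 Y58.2905 F4079
G1 X158.9771 Y55.0839 F4079
G1 X160.7935 Y52.3654 F4079
G1 X163.5120 Y50.5490 F4079
G1 X166.7186 Y49.9112 F4079
G1 X169.9252 Y50.5490 F4079
G1 X172.6437 Y52.3654 F4079
G1 X174.4601 Y55.0839 F4079
G1 X175.0979 Y58.2905 F4079
M5

1 u = 1 mm; y_m = 93.1930 − y.

[1] `<rect>` rectangle, #000000→engrave S174 F4079: (47.0055,78.2798) → (133.0688,78.2798) → (133.0688,55.1653) → (47.0055,55.1653) → (47.0055,78.2798) (closed)

[2] `<path>` cubic bezier, #ff0000→score S488 F1285: (146.9000,48.7173) → (150.5174,52.3550) → (153.5327,55.0998) → (155.5745,56.9145) → (156.2711,57.7619) → (155.2511,57.6049) → (152.1430,56.4063) → (146.5752,54.1290) → (138.1763,50.7357)

[3] `<path>` regular polygon, #000000→engrave S174 F4079: (72.8078,22.0819) → (77.0709,27.4218) → (83.4668,25.0174) → (83.1566,18.1916) → (76.5690,16.3773) → (72.8078,22.0819) (closed)

[4] `<circle>` circle, #000000→engrave S174 F4079: (175.0979,58.2905) → (174.4601,61.4971) → (172.6437,64.2156) → (169.9252,66.0320) → (166.7186,66.6698) → (163.5120,66.0320) → (160.7935,64.2156) → (158.9771,61.4971) → (158.3393,58.2905) → (158.9771,55.0839) → (160.7935,52.3654) → (163.5120,50.5490) → (166.7186,49.9112) → (169.9252,50.5490) → (172.6437,52.3654) → (174.4601,55.0839) → (175.0979,58.2905) (closed)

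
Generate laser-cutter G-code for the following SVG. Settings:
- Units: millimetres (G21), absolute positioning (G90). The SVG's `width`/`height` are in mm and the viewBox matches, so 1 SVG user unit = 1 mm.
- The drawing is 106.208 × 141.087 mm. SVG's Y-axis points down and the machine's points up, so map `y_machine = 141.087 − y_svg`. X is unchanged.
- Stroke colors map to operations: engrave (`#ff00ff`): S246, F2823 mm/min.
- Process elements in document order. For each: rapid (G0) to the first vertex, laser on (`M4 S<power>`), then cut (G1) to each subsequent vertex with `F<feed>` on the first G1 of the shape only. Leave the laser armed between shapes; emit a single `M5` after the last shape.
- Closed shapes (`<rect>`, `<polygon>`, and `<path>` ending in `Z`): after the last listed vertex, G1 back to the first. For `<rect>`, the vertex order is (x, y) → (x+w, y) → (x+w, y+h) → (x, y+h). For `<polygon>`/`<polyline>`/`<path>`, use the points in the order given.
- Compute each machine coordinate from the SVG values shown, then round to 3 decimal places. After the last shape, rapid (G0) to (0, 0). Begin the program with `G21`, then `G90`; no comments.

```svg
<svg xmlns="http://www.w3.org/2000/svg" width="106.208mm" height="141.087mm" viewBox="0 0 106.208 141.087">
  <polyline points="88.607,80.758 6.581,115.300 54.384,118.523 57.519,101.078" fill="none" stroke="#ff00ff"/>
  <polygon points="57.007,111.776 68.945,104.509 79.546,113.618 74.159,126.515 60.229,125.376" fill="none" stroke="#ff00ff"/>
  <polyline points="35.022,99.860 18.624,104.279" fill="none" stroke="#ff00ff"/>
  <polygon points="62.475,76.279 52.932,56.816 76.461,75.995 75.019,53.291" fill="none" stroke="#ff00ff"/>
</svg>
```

viewBox `0 0 106.208 141.087` with mm width/height → 1 unit = 1 mm. Flip: y_m = 141.087 − y_svg.

**Shape 1** — `<polyline>` open polyline, stroke `#ff00ff` → engrave (S246, F2823). Machine vertices: (88.607,60.329) → (6.581,25.787) → (54.384,22.564) → (57.519,40.009). Open path.

**Shape 2** — `<polygon>` regular polygon, stroke `#ff00ff` → engrave (S246, F2823). Machine vertices: (57.007,29.311) → (68.945,36.578) → (79.546,27.469) → (74.159,14.572) → (60.229,15.711) → (57.007,29.311). Closed: final G1 returns to the first vertex.

**Shape 3** — `<polyline>` line segment, stroke `#ff00ff` → engrave (S246, F2823). Machine vertices: (35.022,41.227) → (18.624,36.808). Open path.

**Shape 4** — `<polygon>` closed polygon, stroke `#ff00ff` → engrave (S246, F2823). Machine vertices: (62.475,64.808) → (52.932,84.271) → (76.461,65.092) → (75.019,87.796) → (62.475,64.808). Closed: final G1 returns to the first vertex.

G21
G90
G0 X88.607 Y60.329
M4 S246
G1 X6.581 Y25.787 F2823
G1 X54.384 Y22.564
G1 X57.519 Y40.009
G0 X57.007 Y29.311
M4 S246
G1 X68.945 Y36.578 F2823
G1 X79.546 Y27.469
G1 X74.159 Y14.572
G1 X60.229 Y15.711
G1 X57.007 Y29.311
G0 X35.022 Y41.227
M4 S246
G1 X18.624 Y36.808 F2823
G0 X62.475 Y64.808
M4 S246
G1 X52.932 Y84.271 F2823
G1 X76.461 Y65.092
G1 X75.019 Y87.796
G1 X62.475 Y64.808
M5
G0 X0.000 Y0.000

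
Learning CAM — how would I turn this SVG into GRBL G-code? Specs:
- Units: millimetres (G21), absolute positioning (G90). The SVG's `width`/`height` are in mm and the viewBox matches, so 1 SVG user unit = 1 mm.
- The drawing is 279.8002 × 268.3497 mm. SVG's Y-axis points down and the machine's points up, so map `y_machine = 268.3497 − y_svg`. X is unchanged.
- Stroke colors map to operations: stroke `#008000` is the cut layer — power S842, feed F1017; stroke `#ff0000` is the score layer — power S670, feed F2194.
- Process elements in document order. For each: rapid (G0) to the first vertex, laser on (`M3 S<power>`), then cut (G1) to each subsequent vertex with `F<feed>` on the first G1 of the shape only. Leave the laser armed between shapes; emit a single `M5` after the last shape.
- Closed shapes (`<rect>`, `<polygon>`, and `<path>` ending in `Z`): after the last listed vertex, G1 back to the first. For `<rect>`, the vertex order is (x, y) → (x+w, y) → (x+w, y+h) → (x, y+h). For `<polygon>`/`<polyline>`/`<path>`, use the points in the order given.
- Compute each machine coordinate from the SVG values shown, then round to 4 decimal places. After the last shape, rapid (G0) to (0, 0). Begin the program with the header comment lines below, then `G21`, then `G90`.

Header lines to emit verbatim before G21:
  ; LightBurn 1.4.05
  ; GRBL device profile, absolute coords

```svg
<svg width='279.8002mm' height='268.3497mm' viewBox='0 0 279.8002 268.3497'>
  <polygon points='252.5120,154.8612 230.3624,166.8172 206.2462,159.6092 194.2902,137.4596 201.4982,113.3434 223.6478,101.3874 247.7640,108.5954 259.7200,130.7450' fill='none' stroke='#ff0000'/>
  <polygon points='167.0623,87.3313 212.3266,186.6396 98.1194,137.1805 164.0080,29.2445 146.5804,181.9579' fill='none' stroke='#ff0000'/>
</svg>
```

viewBox `0 0 279.8002 268.3497` with mm width/height → 1 unit = 1 mm. Flip: y_m = 268.3497 − y_svg.

**Shape 1** — `<polygon>` regular polygon, stroke `#ff0000` → score (S670, F2194). Machine vertices: (252.5120,113.4885) → (230.3624,101.5325) → (206.2462,108.7405) → (194.2902,130.8901) → (201.4982,155.0063) → (223.6478,166.9623) → (247.7640,159.7543) → (259.7200,137.6047) → (252.5120,113.4885). Closed: final G1 returns to the first vertex.

**Shape 2** — `<polygon>` closed polygon, stroke `#ff0000` → score (S670, F2194). Machine vertices: (167.0623,181.0184) → (212.3266,81.7101) → (98.1194,131.1692) → (164.0080,239.1052) → (146.5804,86.3918) → (167.0623,181.0184). Closed: final G1 returns to the first vertex.

; LightBurn 1.4.05
; GRBL device profile, absolute coords
G21
G90
G0 X252.5120 Y113.4885
M3 S670
G1 X230.3624 Y101.5325 F2194
G1 X206.2462 Y108.7405
G1 X194.2902 Y130.8901
G1 X201.4982 Y155.0063
G1 X223.6478 Y166.9623
G1 X247.7640 Y159.7543
G1 X259.7200 Y137.6047
G1 X252.5120 Y113.4885
G0 X167.0623 Y181.0184
M3 S670
G1 X212.3266 Y81.7101 F2194
G1 X98.1194 Y131.1692
G1 X164.0080 Y239.1052
G1 X146.5804 Y86.3918
G1 X167.0623 Y181.0184
M5
G0 X0.0000 Y0.0000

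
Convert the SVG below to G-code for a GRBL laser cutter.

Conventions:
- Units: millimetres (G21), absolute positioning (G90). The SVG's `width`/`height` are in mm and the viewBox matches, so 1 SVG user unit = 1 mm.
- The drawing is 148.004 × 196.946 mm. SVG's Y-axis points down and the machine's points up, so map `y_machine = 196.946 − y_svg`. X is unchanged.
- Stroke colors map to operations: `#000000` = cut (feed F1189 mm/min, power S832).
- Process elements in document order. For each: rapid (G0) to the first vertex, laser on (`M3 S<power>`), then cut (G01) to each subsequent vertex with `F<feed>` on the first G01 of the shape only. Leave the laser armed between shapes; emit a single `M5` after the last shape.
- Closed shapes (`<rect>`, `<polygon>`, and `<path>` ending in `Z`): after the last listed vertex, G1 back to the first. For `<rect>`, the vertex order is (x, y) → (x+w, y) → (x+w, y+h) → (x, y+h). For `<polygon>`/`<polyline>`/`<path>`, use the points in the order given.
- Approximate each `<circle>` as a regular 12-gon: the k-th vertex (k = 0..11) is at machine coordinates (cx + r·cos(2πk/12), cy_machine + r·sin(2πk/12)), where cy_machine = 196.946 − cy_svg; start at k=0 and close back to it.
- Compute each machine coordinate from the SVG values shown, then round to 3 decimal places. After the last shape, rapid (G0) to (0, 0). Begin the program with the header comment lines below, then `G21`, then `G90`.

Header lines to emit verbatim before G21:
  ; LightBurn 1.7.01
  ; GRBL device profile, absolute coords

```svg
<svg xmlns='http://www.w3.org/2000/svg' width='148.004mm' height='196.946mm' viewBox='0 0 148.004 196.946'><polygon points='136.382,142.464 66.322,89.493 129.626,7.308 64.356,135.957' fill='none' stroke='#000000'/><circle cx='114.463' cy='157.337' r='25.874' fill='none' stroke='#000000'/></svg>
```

; LightBurn 1.7.01
; GRBL device profile, absolute coords
G21
G90
G0 X136.382 Y54.482
M3 S832
G01 X66.322 Y107.453 F1189
G01 X129.626 Y189.638
G01 X64.356 Y60.989
G01 X136.382 Y54.482
G0 X140.337 Y39.609
M3 S832
G01 X136.871 Y52.546 F1189
G01 X127.400 Y62.017
G01 X114.463 Y65.483
G01 X101.526 Y62.017
G01 X92.055 Y52.546
G01 X88.589 Y39.609
G01 X92.055 Y26.672
G01 X101.526 Y17.201
G01 X114.463 Y13.735
G01 X127.400 Y17.201
G01 X136.871 Y26.672
G01 X140.337 Y39.609
M5
G0 X0.000 Y0.000

viewBox `0 0 148.004 196.946` with mm width/height → 1 unit = 1 mm. Flip: y_m = 196.946 − y_svg.

**Shape 1** — `<polygon>` closed polygon, stroke `#000000` → cut (S832, F1189). Machine vertices: (136.382,54.482) → (66.322,107.453) → (129.626,189.638) → (64.356,60.989) → (136.382,54.482). Closed: final G1 returns to the first vertex.

**Shape 2** — `<circle>` circle, stroke `#000000` → cut (S832, F1189). Machine vertices: (140.337,39.609) → (136.871,52.546) → (127.400,62.017) → (114.463,65.483) → (101.526,62.017) → (92.055,52.546) → (88.589,39.609) → (92.055,26.672) → (101.526,17.201) → (114.463,13.735) → (127.400,17.201) → (136.871,26.672) → (140.337,39.609). Closed: final G1 returns to the first vertex.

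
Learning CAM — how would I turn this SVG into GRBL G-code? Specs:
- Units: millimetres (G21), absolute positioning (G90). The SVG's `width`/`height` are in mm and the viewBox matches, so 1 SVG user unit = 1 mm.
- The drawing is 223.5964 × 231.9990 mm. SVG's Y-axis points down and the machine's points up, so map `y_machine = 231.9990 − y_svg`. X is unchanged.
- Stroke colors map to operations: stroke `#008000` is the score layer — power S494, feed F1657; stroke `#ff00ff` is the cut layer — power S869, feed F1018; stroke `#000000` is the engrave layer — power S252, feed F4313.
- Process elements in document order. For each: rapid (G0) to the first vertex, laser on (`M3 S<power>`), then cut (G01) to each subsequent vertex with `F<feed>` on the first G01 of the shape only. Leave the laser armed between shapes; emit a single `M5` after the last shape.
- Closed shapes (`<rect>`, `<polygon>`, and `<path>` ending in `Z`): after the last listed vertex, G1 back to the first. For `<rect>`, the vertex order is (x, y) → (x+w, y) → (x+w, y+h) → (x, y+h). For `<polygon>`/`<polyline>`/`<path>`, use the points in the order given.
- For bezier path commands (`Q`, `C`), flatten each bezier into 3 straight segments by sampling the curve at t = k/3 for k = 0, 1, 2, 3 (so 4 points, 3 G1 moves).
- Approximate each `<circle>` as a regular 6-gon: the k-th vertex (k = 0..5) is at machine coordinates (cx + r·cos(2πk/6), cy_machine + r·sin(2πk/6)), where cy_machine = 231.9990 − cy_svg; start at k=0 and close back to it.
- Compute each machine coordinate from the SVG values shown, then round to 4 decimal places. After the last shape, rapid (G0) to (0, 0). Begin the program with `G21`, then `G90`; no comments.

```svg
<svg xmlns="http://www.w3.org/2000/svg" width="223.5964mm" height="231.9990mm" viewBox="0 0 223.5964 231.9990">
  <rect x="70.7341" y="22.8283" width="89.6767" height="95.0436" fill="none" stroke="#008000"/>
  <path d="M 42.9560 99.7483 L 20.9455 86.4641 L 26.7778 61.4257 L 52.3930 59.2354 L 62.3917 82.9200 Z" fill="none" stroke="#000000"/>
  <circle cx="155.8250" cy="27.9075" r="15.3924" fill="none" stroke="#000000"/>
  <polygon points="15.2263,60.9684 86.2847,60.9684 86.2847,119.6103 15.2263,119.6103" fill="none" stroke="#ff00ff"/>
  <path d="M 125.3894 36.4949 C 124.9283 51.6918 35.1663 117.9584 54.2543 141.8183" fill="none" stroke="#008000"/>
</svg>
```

G21
G90
G0 X70.7341 Y209.1707
M3 S494
G01 X160.4108 Y209.1707 F1657
G01 X160.4108 Y114.1271
G01 X70.7341 Y114.1271
G01 X70.7341 Y209.1707
G0 X42.9560 Y132.2507
M3 S252
G01 X20.9455 Y145.5349 F4313
G01 X26.7778 Y170.5733
G01 X52.3930 Y172.7636
G01 X62.3917 Y149.0790
G01 X42.9560 Y132.2507
G0 X171.2174 Y204.0915
M3 S252
G01 X163.5212 Y217.4217 F4313
G01 X148.1288 Y217.4217
G01 X140.4326 Y204.0915
G01 X148.1288 Y190.7613
G01 X163.5212 Y190.7613
G01 X171.2174 Y204.0915
G0 X15.2263 Y171.0306
M3 S869
G01 X86.2847 Y171.0306 F1018
G01 X86.2847 Y112.3887
G01 X15.2263 Y112.3887
G01 X15.2263 Y171.0306
G0 X125.3894 Y195.5041
M3 S494
G01 X102.5003 Y166.7461 F1657
G01 X64.1107 Y124.7141
G01 X54.2543 Y90.1807
M5
G0 X0.0000 Y0.0000

1 u = 1 mm; y_m = 231.9990 − y.

[1] `<rect>` rectangle, #008000→score S494 F1657: (70.7341,209.1707) → (160.4108,209.1707) → (160.4108,114.1271) → (70.7341,114.1271) → (70.7341,209.1707) (closed)

[2] `<path>` regular polygon, #000000→engrave S252 F4313: (42.9560,132.2507) → (20.9455,145.5349) → (26.7778,170.5733) → (52.3930,172.7636) → (62.3917,149.0790) → (42.9560,132.2507) (closed)

[3] `<circle>` circle, #000000→engrave S252 F4313: (171.2174,204.0915) → (163.5212,217.4217) → (148.1288,217.4217) → (140.4326,204.0915) → (148.1288,190.7613) → (163.5212,190.7613) → (171.2174,204.0915) (closed)

[4] `<polygon>` rectangle, #ff00ff→cut S869 F1018: (15.2263,171.0306) → (86.2847,171.0306) → (86.2847,112.3887) → (15.2263,112.3887) → (15.2263,171.0306) (closed)

[5] `<path>` cubic bezier, #008000→score S494 F1657: (125.3894,195.5041) → (102.5003,166.7461) → (64.1107,124.7141) → (54.2543,90.1807)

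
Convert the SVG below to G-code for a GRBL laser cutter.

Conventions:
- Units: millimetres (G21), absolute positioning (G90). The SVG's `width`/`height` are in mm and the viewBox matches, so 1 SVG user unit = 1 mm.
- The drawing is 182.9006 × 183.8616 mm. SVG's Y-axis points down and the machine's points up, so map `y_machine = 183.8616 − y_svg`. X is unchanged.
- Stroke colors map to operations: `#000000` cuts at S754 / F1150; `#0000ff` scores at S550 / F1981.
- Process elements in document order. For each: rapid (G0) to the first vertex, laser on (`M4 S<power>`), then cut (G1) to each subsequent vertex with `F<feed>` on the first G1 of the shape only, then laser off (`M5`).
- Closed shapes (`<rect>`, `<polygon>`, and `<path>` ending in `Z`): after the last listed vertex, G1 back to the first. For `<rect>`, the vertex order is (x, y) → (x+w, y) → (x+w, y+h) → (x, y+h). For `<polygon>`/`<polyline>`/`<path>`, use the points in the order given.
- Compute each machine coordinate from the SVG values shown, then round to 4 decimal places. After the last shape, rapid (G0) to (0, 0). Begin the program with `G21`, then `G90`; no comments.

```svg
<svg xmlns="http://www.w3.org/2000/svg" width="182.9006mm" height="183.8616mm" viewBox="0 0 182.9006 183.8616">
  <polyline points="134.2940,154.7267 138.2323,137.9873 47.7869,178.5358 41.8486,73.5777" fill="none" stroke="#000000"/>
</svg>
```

viewBox `0 0 182.9006 183.8616` with mm width/height → 1 unit = 1 mm. Flip: y_m = 183.8616 − y_svg.

**Shape 1** — `<polyline>` open polyline, stroke `#000000` → cut (S754, F1150). Machine vertices: (134.2940,29.1349) → (138.2323,45.8743) → (47.7869,5.3258) → (41.8486,110.2839). Open path.

G21
G90
G0 X134.2940 Y29.1349
M4 S754
G1 X138.2323 Y45.8743 F1150
G1 X47.7869 Y5.3258
G1 X41.8486 Y110.2839
M5
G0 X0.0000 Y0.0000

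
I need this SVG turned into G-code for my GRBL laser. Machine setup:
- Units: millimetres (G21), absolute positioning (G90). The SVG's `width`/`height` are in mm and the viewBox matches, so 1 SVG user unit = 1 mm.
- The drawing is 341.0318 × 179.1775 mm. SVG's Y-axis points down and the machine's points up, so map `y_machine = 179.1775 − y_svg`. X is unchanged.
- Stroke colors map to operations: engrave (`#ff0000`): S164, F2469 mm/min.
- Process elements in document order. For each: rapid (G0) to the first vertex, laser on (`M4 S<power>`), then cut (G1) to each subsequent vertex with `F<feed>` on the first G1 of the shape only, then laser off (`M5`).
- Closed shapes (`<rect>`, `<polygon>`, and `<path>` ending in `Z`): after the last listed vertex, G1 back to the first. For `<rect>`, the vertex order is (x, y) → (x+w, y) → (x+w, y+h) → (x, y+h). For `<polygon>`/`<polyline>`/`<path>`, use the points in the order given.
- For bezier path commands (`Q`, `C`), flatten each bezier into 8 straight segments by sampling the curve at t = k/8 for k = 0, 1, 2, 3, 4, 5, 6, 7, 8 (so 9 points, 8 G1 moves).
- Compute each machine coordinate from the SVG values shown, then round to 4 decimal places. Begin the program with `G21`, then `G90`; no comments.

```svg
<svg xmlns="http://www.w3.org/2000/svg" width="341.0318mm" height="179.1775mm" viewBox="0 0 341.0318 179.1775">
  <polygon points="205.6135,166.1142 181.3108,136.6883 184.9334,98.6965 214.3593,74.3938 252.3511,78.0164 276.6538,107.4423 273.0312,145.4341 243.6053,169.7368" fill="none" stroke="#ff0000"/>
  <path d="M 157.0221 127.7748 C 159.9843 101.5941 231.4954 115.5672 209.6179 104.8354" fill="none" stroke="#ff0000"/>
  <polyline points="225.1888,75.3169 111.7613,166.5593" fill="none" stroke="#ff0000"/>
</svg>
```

G21
G90
G0 X205.6135 Y13.0633
M4 S164
G1 X181.3108 Y42.4892 F2469
G1 X184.9334 Y80.4810
G1 X214.3593 Y104.7837
G1 X252.3511 Y101.1611
G1 X276.6538 Y71.7352
G1 X273.0312 Y33.7434
G1 X243.6053 Y9.4407
G1 X205.6135 Y13.0633
M5
G0 X157.0221 Y51.4027
M4 S164
G1 X161.0299 Y59.4649 F2469
G1 X169.5664 Y64.5228
G1 X180.7340 Y67.3364
G1 X192.6349 Y68.6657
G1 X203.3714 Y69.2709
G1 X211.0459 Y69.9120
G1 X213.7607 Y71.3490
G1 X209.6179 Y74.3421
M5
G0 X225.1888 Y103.8606
M4 S164
G1 X111.7613 Y12.6182 F2469
M5

1 u = 1 mm; y_m = 179.1775 − y.

[1] `<polygon>` regular polygon, #ff0000→engrave S164 F2469: (205.6135,13.0633) → (181.3108,42.4892) → (184.9334,80.4810) → (214.3593,104.7837) → (252.3511,101.1611) → (276.6538,71.7352) → (273.0312,33.7434) → (243.6053,9.4407) → (205.6135,13.0633) (closed)

[2] `<path>` cubic bezier, #ff0000→engrave S164 F2469: (157.0221,51.4027) → (161.0299,59.4649) → (169.5664,64.5228) → (180.7340,67.3364) → (192.6349,68.6657) → (203.3714,69.2709) → (211.0459,69.9120) → (213.7607,71.3490) → (209.6179,74.3421)

[3] `<polyline>` line segment, #ff0000→engrave S164 F2469: (225.1888,103.8606) → (111.7613,12.6182)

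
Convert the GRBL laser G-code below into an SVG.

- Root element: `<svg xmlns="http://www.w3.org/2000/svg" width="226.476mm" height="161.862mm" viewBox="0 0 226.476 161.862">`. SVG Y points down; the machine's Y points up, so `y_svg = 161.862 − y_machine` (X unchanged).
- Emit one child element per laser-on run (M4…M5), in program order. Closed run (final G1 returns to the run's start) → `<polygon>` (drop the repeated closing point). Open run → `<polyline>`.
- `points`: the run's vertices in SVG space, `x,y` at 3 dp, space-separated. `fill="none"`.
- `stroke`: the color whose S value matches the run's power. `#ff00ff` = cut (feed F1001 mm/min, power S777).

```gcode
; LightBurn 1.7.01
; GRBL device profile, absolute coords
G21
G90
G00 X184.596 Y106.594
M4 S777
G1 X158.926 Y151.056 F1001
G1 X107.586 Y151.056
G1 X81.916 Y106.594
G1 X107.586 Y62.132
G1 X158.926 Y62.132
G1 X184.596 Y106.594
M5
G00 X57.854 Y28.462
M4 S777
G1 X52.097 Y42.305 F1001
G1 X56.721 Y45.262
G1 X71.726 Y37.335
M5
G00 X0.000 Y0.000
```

<svg xmlns="http://www.w3.org/2000/svg" width="226.476mm" height="161.862mm" viewBox="0 0 226.476 161.862">
  <polygon points="184.596,55.268 158.926,10.806 107.586,10.806 81.916,55.268 107.586,99.730 158.926,99.730" fill="none" stroke="#ff00ff"/>
  <polyline points="57.854,133.400 52.097,119.557 56.721,116.600 71.726,124.527" fill="none" stroke="#ff00ff"/>
</svg>

Each laser-on run becomes one SVG element. Flip Y back into SVG space with y_svg = 161.862 − y_machine. Every run uses S777, so all elements get stroke `#ff00ff` (cut).

Run 1: The run returns to its start, so emit a `<polygon>` with points (Y-flipped): 184.596,55.268 158.926,10.806 107.586,10.806 81.916,55.268 107.586,99.730 158.926,99.730.

Run 2: The run is open, so emit a `<polyline>` with points (Y-flipped): 57.854,133.400 52.097,119.557 56.721,116.600 71.726,124.527.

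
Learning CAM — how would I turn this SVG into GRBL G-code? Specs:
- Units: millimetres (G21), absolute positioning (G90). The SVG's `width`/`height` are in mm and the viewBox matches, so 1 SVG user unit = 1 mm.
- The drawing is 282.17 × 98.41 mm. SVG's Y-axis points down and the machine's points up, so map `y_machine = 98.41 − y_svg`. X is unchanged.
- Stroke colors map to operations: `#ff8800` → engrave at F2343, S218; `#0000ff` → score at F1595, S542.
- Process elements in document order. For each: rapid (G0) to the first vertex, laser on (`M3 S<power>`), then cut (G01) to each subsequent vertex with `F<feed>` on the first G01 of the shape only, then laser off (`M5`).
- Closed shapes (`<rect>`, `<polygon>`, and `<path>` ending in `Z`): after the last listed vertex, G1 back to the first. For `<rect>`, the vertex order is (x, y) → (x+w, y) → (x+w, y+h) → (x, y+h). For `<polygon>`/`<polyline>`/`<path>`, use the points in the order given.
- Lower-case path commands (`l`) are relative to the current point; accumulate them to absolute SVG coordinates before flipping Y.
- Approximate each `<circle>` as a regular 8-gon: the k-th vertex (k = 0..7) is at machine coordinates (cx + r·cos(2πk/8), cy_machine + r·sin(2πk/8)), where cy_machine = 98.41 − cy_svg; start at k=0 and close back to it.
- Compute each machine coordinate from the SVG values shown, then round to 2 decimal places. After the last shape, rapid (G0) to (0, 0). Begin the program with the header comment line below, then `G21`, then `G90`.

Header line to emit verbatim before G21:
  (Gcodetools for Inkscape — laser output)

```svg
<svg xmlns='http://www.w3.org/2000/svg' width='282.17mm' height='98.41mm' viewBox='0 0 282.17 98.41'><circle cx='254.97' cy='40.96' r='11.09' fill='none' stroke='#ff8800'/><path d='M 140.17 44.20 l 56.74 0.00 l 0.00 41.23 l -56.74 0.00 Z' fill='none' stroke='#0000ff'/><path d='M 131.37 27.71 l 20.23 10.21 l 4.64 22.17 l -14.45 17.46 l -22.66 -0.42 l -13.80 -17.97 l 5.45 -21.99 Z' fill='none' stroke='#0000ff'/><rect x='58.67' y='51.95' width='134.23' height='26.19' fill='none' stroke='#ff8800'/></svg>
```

(Gcodetools for Inkscape — laser output)
G21
G90
G0 X266.06 Y57.45
M3 S218
G01 X262.81 Y65.29 F2343
G01 X254.97 Y68.54
G01 X247.13 Y65.29
G01 X243.88 Y57.45
G01 X247.13 Y49.61
G01 X254.97 Y46.36
G01 X262.81 Y49.61
G01 X266.06 Y57.45
M5
G0 X140.17 Y54.21
M3 S542
G01 X196.91 Y54.21 F1595
G01 X196.91 Y12.98
G01 X140.17 Y12.98
G01 X140.17 Y54.21
M5
G0 X131.37 Y70.70
M3 S542
G01 X151.60 Y60.49 F1595
G01 X156.24 Y38.32
G01 X141.79 Y20.86
G01 X119.13 Y21.28
G01 X105.33 Y39.25
G01 X110.78 Y61.24
G01 X131.37 Y70.70
M5
G0 X58.67 Y46.46
M3 S218
G01 X192.90 Y46.46 F2343
G01 X192.90 Y20.27
G01 X58.67 Y20.27
G01 X58.67 Y46.46
M5
G0 X0.00 Y0.00

viewBox `0 0 282.17 98.41` with mm width/height → 1 unit = 1 mm. Flip: y_m = 98.41 − y_svg.

**Shape 1** — `<circle>` circle, stroke `#ff8800` → engrave (S218, F2343). Machine vertices: (266.06,57.45) → (262.81,65.29) → (254.97,68.54) → (247.13,65.29) → (243.88,57.45) → (247.13,49.61) → (254.97,46.36) → (262.81,49.61) → (266.06,57.45). Closed: final G1 returns to the first vertex.

**Shape 2** — `<path>` rectangle, stroke `#0000ff` → score (S542, F1595). Machine vertices: (140.17,54.21) → (196.91,54.21) → (196.91,12.98) → (140.17,12.98) → (140.17,54.21). Closed: final G1 returns to the first vertex.

**Shape 3** — `<path>` regular polygon, stroke `#0000ff` → score (S542, F1595). Machine vertices: (131.37,70.70) → (151.60,60.49) → (156.24,38.32) → (141.79,20.86) → (119.13,21.28) → (105.33,39.25) → (110.78,61.24) → (131.37,70.70). Closed: final G1 returns to the first vertex.

**Shape 4** — `<rect>` rectangle, stroke `#ff8800` → engrave (S218, F2343). Machine vertices: (58.67,46.46) → (192.90,46.46) → (192.90,20.27) → (58.67,20.27) → (58.67,46.46). Closed: final G1 returns to the first vertex.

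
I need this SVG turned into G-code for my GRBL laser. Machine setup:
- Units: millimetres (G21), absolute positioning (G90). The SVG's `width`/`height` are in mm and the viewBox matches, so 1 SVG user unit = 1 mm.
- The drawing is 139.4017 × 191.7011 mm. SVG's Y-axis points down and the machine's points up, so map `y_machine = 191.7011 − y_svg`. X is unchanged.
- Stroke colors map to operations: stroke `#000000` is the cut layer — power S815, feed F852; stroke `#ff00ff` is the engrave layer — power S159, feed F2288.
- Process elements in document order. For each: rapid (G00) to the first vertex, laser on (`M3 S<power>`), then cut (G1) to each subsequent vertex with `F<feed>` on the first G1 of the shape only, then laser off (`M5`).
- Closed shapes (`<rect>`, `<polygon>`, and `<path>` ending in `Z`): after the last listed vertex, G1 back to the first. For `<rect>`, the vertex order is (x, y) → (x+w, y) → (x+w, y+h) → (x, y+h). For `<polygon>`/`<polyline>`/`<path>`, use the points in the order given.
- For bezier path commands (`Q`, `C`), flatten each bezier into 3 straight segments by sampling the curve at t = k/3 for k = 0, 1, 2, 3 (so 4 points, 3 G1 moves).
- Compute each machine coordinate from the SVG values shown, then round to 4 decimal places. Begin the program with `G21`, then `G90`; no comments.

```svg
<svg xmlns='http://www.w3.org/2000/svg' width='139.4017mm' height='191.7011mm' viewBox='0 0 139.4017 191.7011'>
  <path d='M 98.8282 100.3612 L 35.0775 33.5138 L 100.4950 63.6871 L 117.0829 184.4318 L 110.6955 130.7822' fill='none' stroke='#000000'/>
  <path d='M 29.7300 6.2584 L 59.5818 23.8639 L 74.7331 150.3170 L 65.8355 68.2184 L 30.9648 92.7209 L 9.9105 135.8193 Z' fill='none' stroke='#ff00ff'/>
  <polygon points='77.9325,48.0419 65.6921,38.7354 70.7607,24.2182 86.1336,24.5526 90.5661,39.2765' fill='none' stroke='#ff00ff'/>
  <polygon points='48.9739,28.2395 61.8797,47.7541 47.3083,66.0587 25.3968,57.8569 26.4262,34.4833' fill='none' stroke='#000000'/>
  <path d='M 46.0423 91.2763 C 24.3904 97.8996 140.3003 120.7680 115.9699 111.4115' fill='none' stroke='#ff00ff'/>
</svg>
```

1 u = 1 mm; y_m = 191.7011 − y.

[1] `<path>` open polyline, #000000→cut S815 F852: (98.8282,91.3399) → (35.0775,158.1873) → (100.4950,128.0140) → (117.0829,7.2693) → (110.6955,60.9189)

[2] `<path>` closed polygon, #ff00ff→engrave S159 F2288: (29.7300,185.4427) → (59.5818,167.8372) → (74.7331,41.3841) → (65.8355,123.4827) → (30.9648,98.9802) → (9.9105,55.8818) → (29.7300,185.4427) (closed)

[3] `<polygon>` regular polygon, #ff00ff→engrave S159 F2288: (77.9325,143.6592) → (65.6921,152.9657) → (70.7607,167.4829) → (86.1336,167.1485) → (90.5661,152.4246) → (77.9325,143.6592) (closed)

[4] `<polygon>` regular polygon, #000000→cut S815 F852: (48.9739,163.4616) → (61.8797,143.9470) → (47.3083,125.6424) → (25.3968,133.8442) → (26.4262,157.2178) → (48.9739,163.4616) (closed)

[5] `<path>` cubic bezier, #ff00ff→engrave S159 F2288: (46.0423,100.4248) → (59.9554,90.1817) → (103.8425,79.8795) → (115.9699,80.2896)

G21
G90
G00 X98.8282 Y91.3399
M3 S815
G1 X35.0775 Y158.1873 F852
G1 X100.4950 Y128.0140
G1 X117.0829 Y7.2693
G1 X110.6955 Y60.9189
M5
G00 X29.7300 Y185.4427
M3 S159
G1 X59.5818 Y167.8372 F2288
G1 X74.7331 Y41.3841
G1 X65.8355 Y123.4827
G1 X30.9648 Y98.9802
G1 X9.9105 Y55.8818
G1 X29.7300 Y185.4427
M5
G00 X77.9325 Y143.6592
M3 S159
G1 X65.6921 Y152.9657 F2288
G1 X70.7607 Y167.4829
G1 X86.1336 Y167.1485
G1 X90.5661 Y152.4246
G1 X77.9325 Y143.6592
M5
G00 X48.9739 Y163.4616
M3 S815
G1 X61.8797 Y143.9470 F852
G1 X47.3083 Y125.6424
G1 X25.3968 Y133.8442
G1 X26.4262 Y157.2178
G1 X48.9739 Y163.4616
M5
G00 X46.0423 Y100.4248
M3 S159
G1 X59.9554 Y90.1817 F2288
G1 X103.8425 Y79.8795
G1 X115.9699 Y80.2896
M5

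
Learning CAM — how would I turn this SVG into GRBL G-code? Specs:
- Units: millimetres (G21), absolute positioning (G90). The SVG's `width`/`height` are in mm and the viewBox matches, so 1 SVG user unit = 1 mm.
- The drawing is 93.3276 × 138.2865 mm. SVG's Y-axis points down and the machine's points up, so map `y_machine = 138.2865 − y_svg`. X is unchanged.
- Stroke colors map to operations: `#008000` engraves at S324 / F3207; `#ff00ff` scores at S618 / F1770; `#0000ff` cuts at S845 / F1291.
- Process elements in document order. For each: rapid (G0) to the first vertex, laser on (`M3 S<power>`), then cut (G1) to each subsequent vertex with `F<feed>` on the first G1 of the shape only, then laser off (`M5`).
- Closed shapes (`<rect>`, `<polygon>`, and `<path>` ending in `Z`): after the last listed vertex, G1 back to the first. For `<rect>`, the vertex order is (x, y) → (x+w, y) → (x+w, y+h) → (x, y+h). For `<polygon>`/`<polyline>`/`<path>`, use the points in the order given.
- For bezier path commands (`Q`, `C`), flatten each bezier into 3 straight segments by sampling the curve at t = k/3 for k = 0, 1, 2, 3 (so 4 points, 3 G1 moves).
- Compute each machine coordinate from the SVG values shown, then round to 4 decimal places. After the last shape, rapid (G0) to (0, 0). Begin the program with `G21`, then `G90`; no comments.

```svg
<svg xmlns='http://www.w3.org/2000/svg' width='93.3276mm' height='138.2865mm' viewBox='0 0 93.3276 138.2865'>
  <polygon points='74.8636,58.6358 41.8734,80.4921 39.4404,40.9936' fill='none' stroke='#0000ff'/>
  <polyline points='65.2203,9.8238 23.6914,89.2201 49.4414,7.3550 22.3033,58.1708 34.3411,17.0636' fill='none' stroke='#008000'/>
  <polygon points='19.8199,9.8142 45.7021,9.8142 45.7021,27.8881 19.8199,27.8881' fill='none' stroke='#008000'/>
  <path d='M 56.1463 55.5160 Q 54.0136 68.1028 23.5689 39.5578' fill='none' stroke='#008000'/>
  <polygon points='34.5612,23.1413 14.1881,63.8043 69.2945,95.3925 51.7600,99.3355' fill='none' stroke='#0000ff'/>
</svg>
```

G21
G90
G0 X74.8636 Y79.6507
M3 S845
G1 X41.8734 Y57.7944 F1291
G1 X39.4404 Y97.2929
G1 X74.8636 Y79.6507
M5
G0 X65.2203 Y128.4627
M3 S324
G1 X23.6914 Y49.0664 F3207
G1 X49.4414 Y130.9315
G1 X22.3033 Y80.1157
G1 X34.3411 Y121.2229
M5
G0 X19.8199 Y128.4723
M3 S324
G1 X45.7021 Y128.4723 F3207
G1 X45.7021 Y110.3984
G1 X19.8199 Y110.3984
G1 X19.8199 Y128.4723
M5
G0 X56.1463 Y82.7705
M3 S324
G1 X51.5787 Y78.9495 F3207
G1 X40.7196 Y84.2689
G1 X23.5689 Y98.7287
M5
G0 X34.5612 Y115.1452
M3 S845
G1 X14.1881 Y74.4822 F1291
G1 X69.2945 Y42.8940
G1 X51.7600 Y38.9510
G1 X34.5612 Y115.1452
M5
G0 X0.0000 Y0.0000

Since the viewBox matches the mm dimensions, user units are millimetres directly. The only transform is the Y-flip y_m = 138.2865 − y_svg.

Shape 1 is a regular polygon drawn with `<polygon>`. Its stroke #0000ff means cut at S845, F1291. After flipping Y the toolpath is (74.8636,79.6507) → (41.8734,57.7944) → (39.4404,97.2929) → (74.8636,79.6507), returning to the start.

Shape 2 is a open polyline drawn with `<polyline>`. Its stroke #008000 means engrave at S324, F3207. After flipping Y the toolpath is (65.2203,128.4627) → (23.6914,49.0664) → (49.4414,130.9315) → (22.3033,80.1157) → (34.3411,121.2229).

Shape 3 is a rectangle drawn with `<polygon>`. Its stroke #008000 means engrave at S324, F3207. After flipping Y the toolpath is (19.8199,128.4723) → (45.7021,128.4723) → (45.7021,110.3984) → (19.8199,110.3984) → (19.8199,128.4723), returning to the start.

Shape 4 is a quadratic bezier drawn with `<path>`. Its stroke #008000 means engrave at S324, F3207. After flipping Y the toolpath is (56.1463,82.7705) → (51.5787,78.9495) → (40.7196,84.2689) → (23.5689,98.7287).

Shape 5 is a closed polygon drawn with `<polygon>`. Its stroke #0000ff means cut at S845, F1291. After flipping Y the toolpath is (34.5612,115.1452) → (14.1881,74.4822) → (69.2945,42.8940) → (51.7600,38.9510) → (34.5612,115.1452), returning to the start.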